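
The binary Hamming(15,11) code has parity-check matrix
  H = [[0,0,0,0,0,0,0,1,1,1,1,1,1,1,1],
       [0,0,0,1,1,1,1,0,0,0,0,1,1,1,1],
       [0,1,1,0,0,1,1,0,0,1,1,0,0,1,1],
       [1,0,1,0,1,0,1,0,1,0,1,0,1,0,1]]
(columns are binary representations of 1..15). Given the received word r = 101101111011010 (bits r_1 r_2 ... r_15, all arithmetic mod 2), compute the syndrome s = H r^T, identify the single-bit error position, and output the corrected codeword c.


s = (1, 1, 1, 1)^T, error position = 15, corrected codeword c = 101101111011011

Compute s = H r^T mod 2 one row at a time:
  s_1 = 1 + 1 + 0 + 1 + 1 + 0 + 1 + 0 = 5 ≡ 1 (mod 2).
  s_2 = 1 + 0 + 1 + 1 + 1 + 0 + 1 + 0 = 5 ≡ 1 (mod 2).
  s_3 = 0 + 1 + 1 + 1 + 0 + 1 + 1 + 0 = 5 ≡ 1 (mod 2).
  s_4 = 1 + 1 + 0 + 1 + 1 + 1 + 0 + 0 = 5 ≡ 1 (mod 2).
s = (1, 1, 1, 1)^T — this equals column 15 of H (binary 1111), so error is at position 15.
Correct: flip bit 15 of r = 101101111011010 to get c = 101101111011011.


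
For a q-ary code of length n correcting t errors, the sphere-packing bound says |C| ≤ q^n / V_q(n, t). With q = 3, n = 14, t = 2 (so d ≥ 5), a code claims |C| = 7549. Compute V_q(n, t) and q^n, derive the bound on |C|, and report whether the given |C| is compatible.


V_q(n, t) = 393, q^n = 4782969, Hamming bound = 12170, |C| = 7549 ≤ bound (satisfied).

Step 1: Compute V_q(n, t) = Σ_{j=0}^2 C(n, j) (q−1)^j.
  j = 0: C(14,0)·(2)^0 = 1·1 = 1.
  j = 1: C(14,1)·(2)^1 = 14·2 = 28.
  j = 2: C(14,2)·(2)^2 = 91·4 = 364.
  V_q(n, t) = 1 + 28 + 364 = 393.
Step 2: q^n = 3^14 = 4782969.
Step 3: Hamming bound ⌊q^n / V_q(n,t)⌋ = ⌊4782969/393⌋ = 12170.
Step 4: Compare |C| = 7549 to 12170: satisfied.
The claimed |C| lies below the Hamming bound.


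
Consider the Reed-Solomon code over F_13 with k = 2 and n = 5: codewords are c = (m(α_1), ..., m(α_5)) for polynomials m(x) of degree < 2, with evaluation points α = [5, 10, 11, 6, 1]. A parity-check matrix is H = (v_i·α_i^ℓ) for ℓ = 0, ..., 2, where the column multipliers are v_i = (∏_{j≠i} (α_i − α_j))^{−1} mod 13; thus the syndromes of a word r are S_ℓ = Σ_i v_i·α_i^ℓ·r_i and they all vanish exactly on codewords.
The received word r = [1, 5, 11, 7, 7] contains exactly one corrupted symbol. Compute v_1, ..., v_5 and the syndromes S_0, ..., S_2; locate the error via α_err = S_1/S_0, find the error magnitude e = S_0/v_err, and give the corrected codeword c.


S = (5, 5, 5), error at position 5, error magnitude e = 4, c = [1, 5, 11, 7, 3].

Step 1: column multipliers v_i = (∏_{j≠i}(α_i − α_j))^{−1} mod 13.
  i = 1 (α = 5): (5−10)(5−11)(5−6)(5−1) = (−5)·(−6)·(−1)·4 = −120 ≡ 10, so v_1 = 10^{−1} = 4 (mod 13).
  i = 2 (α = 10): (10−5)(10−11)(10−6)(10−1) = 5·(−1)·4·9 = −180 ≡ 2, so v_2 = 2^{−1} = 7 (mod 13).
  i = 3 (α = 11): (11−5)(11−10)(11−6)(11−1) = 6·1·5·10 = 300 ≡ 1, so v_3 = 1^{−1} = 1 (mod 13).
  i = 4 (α = 6): (6−5)(6−10)(6−11)(6−1) = 1·(−4)·(−5)·5 = 100 ≡ 9, so v_4 = 9^{−1} = 3 (mod 13).
  i = 5 (α = 1): (1−5)(1−10)(1−11)(1−6) = (−4)·(−9)·(−10)·(−5) = 1800 ≡ 6, so v_5 = 6^{−1} = 11 (mod 13).
  v = [4, 7, 1, 3, 11].
Step 2: syndromes of r = [1, 5, 11, 7, 7] (all sums mod 13).
  S_0 = Σ v_i r_i = 4·1 + 7·5 + 1·11 + 3·7 + 11·7 = 148 ≡ 5.
  S_1 = Σ v_i α_i r_i = 4·5·1 + 7·10·5 + 1·11·11 + 3·6·7 + 11·1·7 = 694 ≡ 5.
  α_i^2 mod 13 = [12, 9, 4, 10, 1].
  S_2 = Σ v_i α_i^2 r_i = 4·12·1 + 7·9·5 + 1·4·11 + 3·10·7 + 11·1·7 = 694 ≡ 5.
  S = (5, 5, 5) ≠ 0, so r is not a codeword (an error is present).
Step 3: locate the error. For a single error e at position i, S_ℓ = v_i·e·α_i^ℓ, so α_err = S_1/S_0.
  S_0^{−1} = 5^{−1} = 8 (mod 13), so α_err = 5·8 = 40 ≡ 1 = α_5. Error position i = 5.
  Consistency check: S_2/S_1 = 5·8 = 40 ≡ 1 = α_err ✓ (single-error assumption holds).
Step 4: error magnitude e = S_0/v_5 = S_0·∏_{j≠5}(α_5 − α_j) = 5·6 = 30 ≡ 4 (mod 13).
Step 5: correct position 5: c_5 = r_5 − e = 7 − 4 ≡ 3 (mod 13). Hence c = [1, 5, 11, 7, 3].
  Check: interpolating c through the α_i gives m(x) = 10 + 6·x (degree < 2) with m(α_i) = c_i for every i, so c is indeed a codeword.


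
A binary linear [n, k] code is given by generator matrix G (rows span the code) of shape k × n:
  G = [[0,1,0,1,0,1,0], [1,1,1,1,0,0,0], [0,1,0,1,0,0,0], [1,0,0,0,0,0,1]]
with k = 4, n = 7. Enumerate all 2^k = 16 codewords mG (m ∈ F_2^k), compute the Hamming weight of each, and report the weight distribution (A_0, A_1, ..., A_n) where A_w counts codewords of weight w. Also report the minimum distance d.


Weight distribution: A_0 = 1, A_1 = 1, A_2 = 4, A_3 = 4, A_4 = 3, A_5 = 3. Minimum distance d = 1.

Enumerate all 2^4 = 16 messages m ∈ F_2^4.
For each, compute codeword c = mG in F_2^7, then tally its weight.
  m = 0000 → c = 0000000, weight = 0.
  m = 1000 → c = 0101010, weight = 3.
  m = 0100 → c = 1111000, weight = 4.
  m = 1100 → c = 1010010, weight = 3.
  m = 0010 → c = 0101000, weight = 2.
  m = 1010 → c = 0000010, weight = 1.
  m = 0110 → c = 1010000, weight = 2.
  m = 1110 → c = 1111010, weight = 5.
  m = 0001 → c = 1000001, weight = 2.
  m = 1001 → c = 1101011, weight = 5.
  m = 0101 → c = 0111001, weight = 4.
  m = 1101 → c = 0010011, weight = 3.
  m = 0011 → c = 1101001, weight = 4.
  m = 1011 → c = 1000011, weight = 3.
  m = 0111 → c = 0010001, weight = 2.
  m = 1111 → c = 0111011, weight = 5.
Tally weights:
  weight 0: 1 codewords.
  weight 1: 1 codewords.
  weight 2: 4 codewords.
  weight 3: 4 codewords.
  weight 4: 3 codewords.
  weight 5: 3 codewords.
Minimum distance d = smallest w > 0 with A_w > 0 = 1.
Sanity: Σ A_w = 16 = 2^4 = 16 ✓.


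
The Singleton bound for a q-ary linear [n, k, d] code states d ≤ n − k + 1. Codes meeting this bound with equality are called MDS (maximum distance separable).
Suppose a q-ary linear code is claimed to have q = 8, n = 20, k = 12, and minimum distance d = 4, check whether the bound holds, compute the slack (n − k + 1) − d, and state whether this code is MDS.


Singleton RHS = n − k + 1 = 9, slack = 5, bound satisfied, not MDS.

Singleton bound: d ≤ n − k + 1.
Here n = 20, k = 12, so n − k + 1 = 9.
Given d = 4, check d ≤ 9: YES.
Slack = (n − k + 1) − d = 5.
The code is NOT MDS (slack = 5 > 0).
Description: the claimed parameters are [20, 12, 4]_8; such a code would be non-MDS.


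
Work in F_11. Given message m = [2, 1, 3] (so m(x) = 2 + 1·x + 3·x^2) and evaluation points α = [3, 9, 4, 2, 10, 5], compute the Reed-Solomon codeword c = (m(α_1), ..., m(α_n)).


c = [10, 1, 10, 5, 4, 5]

Message polynomial: m(x) = 2 + 1·x + 3·x^2 (mod 11).
For each evaluation point α_i, compute m(α_i) mod 11:
  α_1 = 3: Horner steps 3 → 10 → 10, so m(3) = 10.
  α_2 = 9: Horner steps 3 → 6 → 1, so m(9) = 1.
  α_3 = 4: Horner steps 3 → 2 → 10, so m(4) = 10.
  α_4 = 2: Horner steps 3 → 7 → 5, so m(2) = 5.
  α_5 = 10: Horner steps 3 → 9 → 4, so m(10) = 4.
  α_6 = 5: Horner steps 3 → 5 → 5, so m(5) = 5.
Codeword c = [10, 1, 10, 5, 4, 5] ∈ F_11^6.


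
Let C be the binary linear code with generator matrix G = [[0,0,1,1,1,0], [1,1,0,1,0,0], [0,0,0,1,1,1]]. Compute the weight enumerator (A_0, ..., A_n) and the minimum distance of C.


Weight distribution: A_0 = 1, A_2 = 1, A_3 = 3, A_4 = 2, A_5 = 1. Minimum distance d = 2.

Enumerate all 2^3 = 8 messages m ∈ F_2^3.
For each, compute codeword c = mG in F_2^6, then tally its weight.
  m = 000 → c = 000000, weight = 0.
  m = 100 → c = 001110, weight = 3.
  m = 010 → c = 110100, weight = 3.
  m = 110 → c = 111010, weight = 4.
  m = 001 → c = 000111, weight = 3.
  m = 101 → c = 001001, weight = 2.
  m = 011 → c = 110011, weight = 4.
  m = 111 → c = 111101, weight = 5.
Tally weights:
  weight 0: 1 codewords.
  weight 2: 1 codewords.
  weight 3: 3 codewords.
  weight 4: 2 codewords.
  weight 5: 1 codewords.
Minimum distance d = smallest w > 0 with A_w > 0 = 2.
Sanity: Σ A_w = 8 = 2^3 = 8 ✓.


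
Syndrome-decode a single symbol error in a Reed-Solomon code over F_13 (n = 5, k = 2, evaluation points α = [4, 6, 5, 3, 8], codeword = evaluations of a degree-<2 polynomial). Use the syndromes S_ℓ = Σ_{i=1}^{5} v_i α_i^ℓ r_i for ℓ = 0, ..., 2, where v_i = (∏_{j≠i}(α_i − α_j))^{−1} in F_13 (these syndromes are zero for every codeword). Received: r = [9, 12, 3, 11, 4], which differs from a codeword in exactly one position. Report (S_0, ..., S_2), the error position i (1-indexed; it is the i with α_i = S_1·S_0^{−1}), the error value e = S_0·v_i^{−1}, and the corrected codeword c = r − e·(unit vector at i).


S = (3, 12, 9), error at position 1, error magnitude e = 2, c = [7, 12, 3, 11, 4].

Step 1: column multipliers v_i = (∏_{j≠i}(α_i − α_j))^{−1} mod 13.
  i = 1 (α = 4): (4−6)(4−5)(4−3)(4−8) = (−2)·(−1)·1·(−4) = −8 ≡ 5, so v_1 = 5^{−1} = 8 (mod 13).
  i = 2 (α = 6): (6−4)(6−5)(6−3)(6−8) = 2·1·3·(−2) = −12 ≡ 1, so v_2 = 1^{−1} = 1 (mod 13).
  i = 3 (α = 5): (5−4)(5−6)(5−3)(5−8) = 1·(−1)·2·(−3) = 6 ≡ 6, so v_3 = 6^{−1} = 11 (mod 13).
  i = 4 (α = 3): (3−4)(3−6)(3−5)(3−8) = (−1)·(−3)·(−2)·(−5) = 30 ≡ 4, so v_4 = 4^{−1} = 10 (mod 13).
  i = 5 (α = 8): (8−4)(8−6)(8−5)(8−3) = 4·2·3·5 = 120 ≡ 3, so v_5 = 3^{−1} = 9 (mod 13).
  v = [8, 1, 11, 10, 9].
Step 2: syndromes of r = [9, 12, 3, 11, 4] (all sums mod 13).
  S_0 = Σ v_i r_i = 8·9 + 1·12 + 11·3 + 10·11 + 9·4 = 263 ≡ 3.
  S_1 = Σ v_i α_i r_i = 8·4·9 + 1·6·12 + 11·5·3 + 10·3·11 + 9·8·4 = 1143 ≡ 12.
  α_i^2 mod 13 = [3, 10, 12, 9, 12].
  S_2 = Σ v_i α_i^2 r_i = 8·3·9 + 1·10·12 + 11·12·3 + 10·9·11 + 9·12·4 = 2154 ≡ 9.
  S = (3, 12, 9) ≠ 0, so r is not a codeword (an error is present).
Step 3: locate the error. For a single error e at position i, S_ℓ = v_i·e·α_i^ℓ, so α_err = S_1/S_0.
  S_0^{−1} = 3^{−1} = 9 (mod 13), so α_err = 12·9 = 108 ≡ 4 = α_1. Error position i = 1.
  Consistency check: S_2/S_1 = 9·12 = 108 ≡ 4 = α_err ✓ (single-error assumption holds).
Step 4: error magnitude e = S_0/v_1 = S_0·∏_{j≠1}(α_1 − α_j) = 3·5 = 15 ≡ 2 (mod 13).
Step 5: correct position 1: c_1 = r_1 − e = 9 − 2 ≡ 7 (mod 13). Hence c = [7, 12, 3, 11, 4].
  Check: interpolating c through the α_i gives m(x) = 10 + 9·x (degree < 2) with m(α_i) = c_i for every i, so c is indeed a codeword.


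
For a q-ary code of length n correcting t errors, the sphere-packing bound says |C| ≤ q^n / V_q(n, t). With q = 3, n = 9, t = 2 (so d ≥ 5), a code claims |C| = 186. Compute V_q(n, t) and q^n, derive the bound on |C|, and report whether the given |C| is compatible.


V_q(n, t) = 163, q^n = 19683, Hamming bound = 120, |C| = 186 > bound (violated).

Step 1: Compute V_q(n, t) = Σ_{j=0}^2 C(n, j) (q−1)^j.
  j = 0: C(9,0)·(2)^0 = 1·1 = 1.
  j = 1: C(9,1)·(2)^1 = 9·2 = 18.
  j = 2: C(9,2)·(2)^2 = 36·4 = 144.
  V_q(n, t) = 1 + 18 + 144 = 163.
Step 2: q^n = 3^9 = 19683.
Step 3: Hamming bound ⌊q^n / V_q(n,t)⌋ = ⌊19683/163⌋ = 120.
Step 4: Compare |C| = 186 to 120: violated.
The claimed |C| lies above the Hamming bound, so no 3-ary code of length 9 with d ≥ 5 can have 186 codewords.


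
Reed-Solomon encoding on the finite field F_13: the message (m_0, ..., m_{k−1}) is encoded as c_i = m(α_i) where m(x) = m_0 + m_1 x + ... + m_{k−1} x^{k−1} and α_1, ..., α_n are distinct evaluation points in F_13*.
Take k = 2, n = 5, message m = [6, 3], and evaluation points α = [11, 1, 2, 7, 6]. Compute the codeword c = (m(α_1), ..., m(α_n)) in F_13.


c = [0, 9, 12, 1, 11]

Message polynomial: m(x) = 6 + 3·x (mod 13).
For each evaluation point α_i, compute m(α_i) mod 13:
  α_1 = 11: Horner steps 3 → 0, so m(11) = 0.
  α_2 = 1: Horner steps 3 → 9, so m(1) = 9.
  α_3 = 2: Horner steps 3 → 12, so m(2) = 12.
  α_4 = 7: Horner steps 3 → 1, so m(7) = 1.
  α_5 = 6: Horner steps 3 → 11, so m(6) = 11.
Codeword c = [0, 9, 12, 1, 11] ∈ F_13^5.


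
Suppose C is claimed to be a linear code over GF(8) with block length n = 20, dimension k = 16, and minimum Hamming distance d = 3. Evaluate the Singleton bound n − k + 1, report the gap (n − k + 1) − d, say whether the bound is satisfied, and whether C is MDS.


Singleton RHS = n − k + 1 = 5, slack = 2, bound satisfied, not MDS.

Singleton bound: d ≤ n − k + 1.
Here n = 20, k = 16, so n − k + 1 = 5.
Given d = 3, check d ≤ 5: YES.
Slack = (n − k + 1) − d = 2.
The code is NOT MDS (slack = 2 > 0).
Description: the claimed parameters are [20, 16, 3]_8; such a code would be non-MDS.


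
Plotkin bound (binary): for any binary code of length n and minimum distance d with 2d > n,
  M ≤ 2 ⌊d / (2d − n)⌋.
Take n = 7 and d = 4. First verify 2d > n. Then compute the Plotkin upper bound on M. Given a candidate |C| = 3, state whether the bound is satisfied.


Plotkin bound M ≤ 8; given |C| = 3 ≤ bound (satisfied).

Check applicability: 2d = 8, n = 7.
2d − n = 1 > 0, so Plotkin applies.
Compute d/(2d−n) = 4/1 ≈ 4.0000.
⌊d/(2d−n)⌋ = 4.
Plotkin bound: M ≤ 2·4 = 8.
Given |C| = 3, check: satisfied.
This |C| is below the Plotkin bound.


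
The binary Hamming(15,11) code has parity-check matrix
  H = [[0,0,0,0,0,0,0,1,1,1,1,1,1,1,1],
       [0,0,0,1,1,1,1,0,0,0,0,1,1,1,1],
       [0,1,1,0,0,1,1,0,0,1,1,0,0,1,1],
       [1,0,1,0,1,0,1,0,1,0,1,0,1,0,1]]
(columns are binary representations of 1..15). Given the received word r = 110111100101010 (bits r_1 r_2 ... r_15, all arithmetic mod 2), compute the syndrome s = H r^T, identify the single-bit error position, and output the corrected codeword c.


s = (1, 0, 1, 1)^T, error position = 11, corrected codeword c = 110111100111010

Compute s = H r^T mod 2 one row at a time:
  s_1 = 0 + 0 + 1 + 0 + 1 + 0 + 1 + 0 = 3 ≡ 1 (mod 2).
  s_2 = 1 + 1 + 1 + 1 + 1 + 0 + 1 + 0 = 6 ≡ 0 (mod 2).
  s_3 = 1 + 0 + 1 + 1 + 1 + 0 + 1 + 0 = 5 ≡ 1 (mod 2).
  s_4 = 1 + 0 + 1 + 1 + 0 + 0 + 0 + 0 = 3 ≡ 1 (mod 2).
s = (1, 0, 1, 1)^T — this equals column 11 of H (binary 1011), so error is at position 11.
Correct: flip bit 11 of r = 110111100101010 to get c = 110111100111010.


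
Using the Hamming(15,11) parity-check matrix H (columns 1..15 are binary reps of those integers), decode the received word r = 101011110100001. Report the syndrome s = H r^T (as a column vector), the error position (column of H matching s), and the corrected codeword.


s = (1, 0, 1, 1)^T, error position = 11, corrected codeword c = 101011110110001

Compute s = H r^T mod 2 one row at a time:
  s_1 = 1 + 0 + 1 + 0 + 0 + 0 + 0 + 1 = 3 ≡ 1 (mod 2).
  s_2 = 0 + 1 + 1 + 1 + 0 + 0 + 0 + 1 = 4 ≡ 0 (mod 2).
  s_3 = 0 + 1 + 1 + 1 + 1 + 0 + 0 + 1 = 5 ≡ 1 (mod 2).
  s_4 = 1 + 1 + 1 + 1 + 0 + 0 + 0 + 1 = 5 ≡ 1 (mod 2).
s = (1, 0, 1, 1)^T — this equals column 11 of H (binary 1011), so error is at position 11.
Correct: flip bit 11 of r = 101011110100001 to get c = 101011110110001.


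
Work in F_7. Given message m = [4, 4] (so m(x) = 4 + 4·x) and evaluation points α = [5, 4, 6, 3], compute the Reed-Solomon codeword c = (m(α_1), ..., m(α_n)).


c = [3, 6, 0, 2]

Message polynomial: m(x) = 4 + 4·x (mod 7).
For each evaluation point α_i, compute m(α_i) mod 7:
  α_1 = 5: Horner steps 4 → 3, so m(5) = 3.
  α_2 = 4: Horner steps 4 → 6, so m(4) = 6.
  α_3 = 6: Horner steps 4 → 0, so m(6) = 0.
  α_4 = 3: Horner steps 4 → 2, so m(3) = 2.
Codeword c = [3, 6, 0, 2] ∈ F_7^4.


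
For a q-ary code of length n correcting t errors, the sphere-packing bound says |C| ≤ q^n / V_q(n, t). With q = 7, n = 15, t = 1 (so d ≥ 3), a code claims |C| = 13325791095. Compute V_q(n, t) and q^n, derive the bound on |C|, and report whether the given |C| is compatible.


V_q(n, t) = 91, q^n = 4747561509943, Hamming bound = 52171005603, |C| = 13325791095 ≤ bound (satisfied).

Step 1: Compute V_q(n, t) = Σ_{j=0}^1 C(n, j) (q−1)^j.
  j = 0: C(15,0)·(6)^0 = 1·1 = 1.
  j = 1: C(15,1)·(6)^1 = 15·6 = 90.
  V_q(n, t) = 1 + 90 = 91.
Step 2: q^n = 7^15 = 4747561509943.
Step 3: Hamming bound ⌊q^n / V_q(n,t)⌋ = ⌊4747561509943/91⌋ = 52171005603.
Step 4: Compare |C| = 13325791095 to 52171005603: satisfied.
The claimed |C| lies below the Hamming bound.


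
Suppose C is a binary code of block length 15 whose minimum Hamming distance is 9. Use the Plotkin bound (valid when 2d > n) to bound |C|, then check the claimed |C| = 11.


Plotkin bound M ≤ 6; given |C| = 11 > bound (violated).

Check applicability: 2d = 18, n = 15.
2d − n = 3 > 0, so Plotkin applies.
Compute d/(2d−n) = 9/3 ≈ 3.0000.
⌊d/(2d−n)⌋ = 3.
Plotkin bound: M ≤ 2·3 = 6.
Given |C| = 11, check: VIOLATED.
This |C| is above the Plotkin bound, so no binary code with n = 15, d = 9 and 11 codewords exists.


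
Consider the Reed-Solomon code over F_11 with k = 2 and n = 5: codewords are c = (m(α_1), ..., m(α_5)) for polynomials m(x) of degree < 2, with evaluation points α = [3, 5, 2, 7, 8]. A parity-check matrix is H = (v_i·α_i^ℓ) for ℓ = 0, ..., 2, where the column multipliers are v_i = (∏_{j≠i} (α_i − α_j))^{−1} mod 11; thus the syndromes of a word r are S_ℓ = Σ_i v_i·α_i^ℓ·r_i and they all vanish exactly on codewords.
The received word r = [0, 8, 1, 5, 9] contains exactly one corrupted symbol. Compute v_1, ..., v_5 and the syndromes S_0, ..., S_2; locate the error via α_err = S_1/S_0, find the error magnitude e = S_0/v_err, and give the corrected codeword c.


S = (8, 5, 10), error at position 3, error magnitude e = 5, c = [0, 8, 7, 5, 9].

Step 1: column multipliers v_i = (∏_{j≠i}(α_i − α_j))^{−1} mod 11.
  i = 1 (α = 3): (3−5)(3−2)(3−7)(3−8) = (−2)·1·(−4)·(−5) = −40 ≡ 4, so v_1 = 4^{−1} = 3 (mod 11).
  i = 2 (α = 5): (5−3)(5−2)(5−7)(5−8) = 2·3·(−2)·(−3) = 36 ≡ 3, so v_2 = 3^{−1} = 4 (mod 11).
  i = 3 (α = 2): (2−3)(2−5)(2−7)(2−8) = (−1)·(−3)·(−5)·(−6) = 90 ≡ 2, so v_3 = 2^{−1} = 6 (mod 11).
  i = 4 (α = 7): (7−3)(7−5)(7−2)(7−8) = 4·2·5·(−1) = −40 ≡ 4, so v_4 = 4^{−1} = 3 (mod 11).
  i = 5 (α = 8): (8−3)(8−5)(8−2)(8−7) = 5·3·6·1 = 90 ≡ 2, so v_5 = 2^{−1} = 6 (mod 11).
  v = [3, 4, 6, 3, 6].
Step 2: syndromes of r = [0, 8, 1, 5, 9] (all sums mod 11).
  S_0 = Σ v_i r_i = 3·0 + 4·8 + 6·1 + 3·5 + 6·9 = 107 ≡ 8.
  S_1 = Σ v_i α_i r_i = 3·3·0 + 4·5·8 + 6·2·1 + 3·7·5 + 6·8·9 = 709 ≡ 5.
  α_i^2 mod 11 = [9, 3, 4, 5, 9].
  S_2 = Σ v_i α_i^2 r_i = 3·9·0 + 4·3·8 + 6·4·1 + 3·5·5 + 6·9·9 = 681 ≡ 10.
  S = (8, 5, 10) ≠ 0, so r is not a codeword (an error is present).
Step 3: locate the error. For a single error e at position i, S_ℓ = v_i·e·α_i^ℓ, so α_err = S_1/S_0.
  S_0^{−1} = 8^{−1} = 7 (mod 11), so α_err = 5·7 = 35 ≡ 2 = α_3. Error position i = 3.
  Consistency check: S_2/S_1 = 10·9 = 90 ≡ 2 = α_err ✓ (single-error assumption holds).
Step 4: error magnitude e = S_0/v_3 = S_0·∏_{j≠3}(α_3 − α_j) = 8·2 = 16 ≡ 5 (mod 11).
Step 5: correct position 3: c_3 = r_3 − e = 1 − 5 ≡ 7 (mod 11). Hence c = [0, 8, 7, 5, 9].
  Check: interpolating c through the α_i gives m(x) = 10 + 4·x (degree < 2) with m(α_i) = c_i for every i, so c is indeed a codeword.


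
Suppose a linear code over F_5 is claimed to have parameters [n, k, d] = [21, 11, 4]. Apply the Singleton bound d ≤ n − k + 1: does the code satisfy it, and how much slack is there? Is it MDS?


Singleton RHS = n − k + 1 = 11, slack = 7, bound satisfied, not MDS.

Singleton bound: d ≤ n − k + 1.
Here n = 21, k = 11, so n − k + 1 = 11.
Given d = 4, check d ≤ 11: YES.
Slack = (n − k + 1) − d = 7.
The code is NOT MDS (slack = 7 > 0).
Description: the claimed parameters are [21, 11, 4]_5; such a code would be non-MDS.


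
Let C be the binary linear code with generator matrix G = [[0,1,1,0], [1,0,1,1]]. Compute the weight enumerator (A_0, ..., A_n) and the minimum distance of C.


Weight distribution: A_0 = 1, A_2 = 1, A_3 = 2. Minimum distance d = 2.

Enumerate all 2^2 = 4 messages m ∈ F_2^2.
For each, compute codeword c = mG in F_2^4, then tally its weight.
  m = 00 → c = 0000, weight = 0.
  m = 10 → c = 0110, weight = 2.
  m = 01 → c = 1011, weight = 3.
  m = 11 → c = 1101, weight = 3.
Tally weights:
  weight 0: 1 codewords.
  weight 2: 1 codewords.
  weight 3: 2 codewords.
Minimum distance d = smallest w > 0 with A_w > 0 = 2.
Sanity: Σ A_w = 4 = 2^2 = 4 ✓.


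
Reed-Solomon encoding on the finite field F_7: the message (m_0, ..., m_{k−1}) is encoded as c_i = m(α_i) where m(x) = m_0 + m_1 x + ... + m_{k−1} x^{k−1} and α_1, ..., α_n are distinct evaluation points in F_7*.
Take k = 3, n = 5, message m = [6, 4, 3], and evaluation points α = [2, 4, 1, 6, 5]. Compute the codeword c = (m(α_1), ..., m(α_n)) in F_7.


c = [5, 0, 6, 5, 3]

Message polynomial: m(x) = 6 + 4·x + 3·x^2 (mod 7).
For each evaluation point α_i, compute m(α_i) mod 7:
  α_1 = 2: Horner steps 3 → 3 → 5, so m(2) = 5.
  α_2 = 4: Horner steps 3 → 2 → 0, so m(4) = 0.
  α_3 = 1: Horner steps 3 → 0 → 6, so m(1) = 6.
  α_4 = 6: Horner steps 3 → 1 → 5, so m(6) = 5.
  α_5 = 5: Horner steps 3 → 5 → 3, so m(5) = 3.
Codeword c = [5, 0, 6, 5, 3] ∈ F_7^5.


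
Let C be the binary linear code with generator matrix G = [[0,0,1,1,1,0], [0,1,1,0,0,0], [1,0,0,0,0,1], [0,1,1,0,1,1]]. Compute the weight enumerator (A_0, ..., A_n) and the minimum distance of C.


Weight distribution: A_0 = 1, A_2 = 4, A_3 = 6, A_4 = 3, A_5 = 2. Minimum distance d = 2.

Enumerate all 2^4 = 16 messages m ∈ F_2^4.
For each, compute codeword c = mG in F_2^6, then tally its weight.
  m = 0000 → c = 000000, weight = 0.
  m = 1000 → c = 001110, weight = 3.
  m = 0100 → c = 011000, weight = 2.
  m = 1100 → c = 010110, weight = 3.
  m = 0010 → c = 100001, weight = 2.
  m = 1010 → c = 101111, weight = 5.
  m = 0110 → c = 111001, weight = 4.
  m = 1110 → c = 110111, weight = 5.
  m = 0001 → c = 011011, weight = 4.
  m = 1001 → c = 010101, weight = 3.
  m = 0101 → c = 000011, weight = 2.
  m = 1101 → c = 001101, weight = 3.
  m = 0011 → c = 111010, weight = 4.
  m = 1011 → c = 110100, weight = 3.
  m = 0111 → c = 100010, weight = 2.
  m = 1111 → c = 101100, weight = 3.
Tally weights:
  weight 0: 1 codewords.
  weight 2: 4 codewords.
  weight 3: 6 codewords.
  weight 4: 3 codewords.
  weight 5: 2 codewords.
Minimum distance d = smallest w > 0 with A_w > 0 = 2.
Sanity: Σ A_w = 16 = 2^4 = 16 ✓.


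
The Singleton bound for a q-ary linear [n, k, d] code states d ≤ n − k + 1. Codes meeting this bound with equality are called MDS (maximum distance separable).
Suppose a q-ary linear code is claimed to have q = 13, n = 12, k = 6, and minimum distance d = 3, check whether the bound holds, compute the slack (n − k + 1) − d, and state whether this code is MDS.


Singleton RHS = n − k + 1 = 7, slack = 4, bound satisfied, not MDS.

Singleton bound: d ≤ n − k + 1.
Here n = 12, k = 6, so n − k + 1 = 7.
Given d = 3, check d ≤ 7: YES.
Slack = (n − k + 1) − d = 4.
The code is NOT MDS (slack = 4 > 0).
Description: the claimed parameters are [12, 6, 3]_13; such a code would be non-MDS.


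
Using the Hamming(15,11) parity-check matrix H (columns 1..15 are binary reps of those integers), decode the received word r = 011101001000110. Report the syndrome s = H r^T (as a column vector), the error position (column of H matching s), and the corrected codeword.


s = (1, 0, 0, 1)^T, error position = 9, corrected codeword c = 011101000000110

Compute s = H r^T mod 2 one row at a time:
  s_1 = 0 + 1 + 0 + 0 + 0 + 1 + 1 + 0 = 3 ≡ 1 (mod 2).
  s_2 = 1 + 0 + 1 + 0 + 0 + 1 + 1 + 0 = 4 ≡ 0 (mod 2).
  s_3 = 1 + 1 + 1 + 0 + 0 + 0 + 1 + 0 = 4 ≡ 0 (mod 2).
  s_4 = 0 + 1 + 0 + 0 + 1 + 0 + 1 + 0 = 3 ≡ 1 (mod 2).
s = (1, 0, 0, 1)^T — this equals column 9 of H (binary 1001), so error is at position 9.
Correct: flip bit 9 of r = 011101001000110 to get c = 011101000000110.


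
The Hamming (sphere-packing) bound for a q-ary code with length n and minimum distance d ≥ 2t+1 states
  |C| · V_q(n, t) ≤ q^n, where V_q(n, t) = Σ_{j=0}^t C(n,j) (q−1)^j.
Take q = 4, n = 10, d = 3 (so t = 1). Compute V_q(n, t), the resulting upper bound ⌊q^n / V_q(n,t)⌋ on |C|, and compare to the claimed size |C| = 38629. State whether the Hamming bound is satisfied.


V_q(n, t) = 31, q^n = 1048576, Hamming bound = 33825, |C| = 38629 > bound (violated).

Step 1: Compute V_q(n, t) = Σ_{j=0}^1 C(n, j) (q−1)^j.
  j = 0: C(10,0)·(3)^0 = 1·1 = 1.
  j = 1: C(10,1)·(3)^1 = 10·3 = 30.
  V_q(n, t) = 1 + 30 = 31.
Step 2: q^n = 4^10 = 1048576.
Step 3: Hamming bound ⌊q^n / V_q(n,t)⌋ = ⌊1048576/31⌋ = 33825.
Step 4: Compare |C| = 38629 to 33825: violated.
The claimed |C| lies above the Hamming bound, so no 4-ary code of length 10 with d ≥ 3 can have 38629 codewords.


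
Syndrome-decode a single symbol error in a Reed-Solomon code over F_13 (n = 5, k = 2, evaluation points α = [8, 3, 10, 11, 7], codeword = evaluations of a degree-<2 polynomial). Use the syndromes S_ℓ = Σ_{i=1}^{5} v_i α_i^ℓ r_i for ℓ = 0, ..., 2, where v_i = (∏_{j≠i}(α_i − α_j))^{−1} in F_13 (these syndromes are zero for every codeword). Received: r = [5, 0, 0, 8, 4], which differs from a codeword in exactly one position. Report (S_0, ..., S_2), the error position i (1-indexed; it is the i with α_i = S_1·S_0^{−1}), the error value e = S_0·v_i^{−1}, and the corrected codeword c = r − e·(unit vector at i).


S = (11, 6, 8), error at position 3, error magnitude e = 6, c = [5, 0, 7, 8, 4].

Step 1: column multipliers v_i = (∏_{j≠i}(α_i − α_j))^{−1} mod 13.
  i = 1 (α = 8): (8−3)(8−10)(8−11)(8−7) = 5·(−2)·(−3)·1 = 30 ≡ 4, so v_1 = 4^{−1} = 10 (mod 13).
  i = 2 (α = 3): (3−8)(3−10)(3−11)(3−7) = (−5)·(−7)·(−8)·(−4) = 1120 ≡ 2, so v_2 = 2^{−1} = 7 (mod 13).
  i = 3 (α = 10): (10−8)(10−3)(10−11)(10−7) = 2·7·(−1)·3 = −42 ≡ 10, so v_3 = 10^{−1} = 4 (mod 13).
  i = 4 (α = 11): (11−8)(11−3)(11−10)(11−7) = 3·8·1·4 = 96 ≡ 5, so v_4 = 5^{−1} = 8 (mod 13).
  i = 5 (α = 7): (7−8)(7−3)(7−10)(7−11) = (−1)·4·(−3)·(−4) = −48 ≡ 4, so v_5 = 4^{−1} = 10 (mod 13).
  v = [10, 7, 4, 8, 10].
Step 2: syndromes of r = [5, 0, 0, 8, 4] (all sums mod 13).
  S_0 = Σ v_i r_i = 10·5 + 7·0 + 4·0 + 8·8 + 10·4 = 154 ≡ 11.
  S_1 = Σ v_i α_i r_i = 10·8·5 + 7·3·0 + 4·10·0 + 8·11·8 + 10·7·4 = 1384 ≡ 6.
  α_i^2 mod 13 = [12, 9, 9, 4, 10].
  S_2 = Σ v_i α_i^2 r_i = 10·12·5 + 7·9·0 + 4·9·0 + 8·4·8 + 10·10·4 = 1256 ≡ 8.
  S = (11, 6, 8) ≠ 0, so r is not a codeword (an error is present).
Step 3: locate the error. For a single error e at position i, S_ℓ = v_i·e·α_i^ℓ, so α_err = S_1/S_0.
  S_0^{−1} = 11^{−1} = 6 (mod 13), so α_err = 6·6 = 36 ≡ 10 = α_3. Error position i = 3.
  Consistency check: S_2/S_1 = 8·11 = 88 ≡ 10 = α_err ✓ (single-error assumption holds).
Step 4: error magnitude e = S_0/v_3 = S_0·∏_{j≠3}(α_3 − α_j) = 11·10 = 110 ≡ 6 (mod 13).
Step 5: correct position 3: c_3 = r_3 − e = 0 − 6 ≡ 7 (mod 13). Hence c = [5, 0, 7, 8, 4].
  Check: interpolating c through the α_i gives m(x) = 10 + 1·x (degree < 2) with m(α_i) = c_i for every i, so c is indeed a codeword.


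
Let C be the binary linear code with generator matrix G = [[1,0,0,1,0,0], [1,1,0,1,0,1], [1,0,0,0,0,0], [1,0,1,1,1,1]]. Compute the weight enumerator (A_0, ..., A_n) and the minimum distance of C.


Weight distribution: A_0 = 1, A_1 = 2, A_2 = 2, A_3 = 4, A_4 = 5, A_5 = 2. Minimum distance d = 1.

Enumerate all 2^4 = 16 messages m ∈ F_2^4.
For each, compute codeword c = mG in F_2^6, then tally its weight.
  m = 0000 → c = 000000, weight = 0.
  m = 1000 → c = 100100, weight = 2.
  m = 0100 → c = 110101, weight = 4.
  m = 1100 → c = 010001, weight = 2.
  m = 0010 → c = 100000, weight = 1.
  m = 1010 → c = 000100, weight = 1.
  m = 0110 → c = 010101, weight = 3.
  m = 1110 → c = 110001, weight = 3.
  m = 0001 → c = 101111, weight = 5.
  m = 1001 → c = 001011, weight = 3.
  m = 0101 → c = 011010, weight = 3.
  m = 1101 → c = 111110, weight = 5.
  m = 0011 → c = 001111, weight = 4.
  m = 1011 → c = 101011, weight = 4.
  m = 0111 → c = 111010, weight = 4.
  m = 1111 → c = 011110, weight = 4.
Tally weights:
  weight 0: 1 codewords.
  weight 1: 2 codewords.
  weight 2: 2 codewords.
  weight 3: 4 codewords.
  weight 4: 5 codewords.
  weight 5: 2 codewords.
Minimum distance d = smallest w > 0 with A_w > 0 = 1.
Sanity: Σ A_w = 16 = 2^4 = 16 ✓.


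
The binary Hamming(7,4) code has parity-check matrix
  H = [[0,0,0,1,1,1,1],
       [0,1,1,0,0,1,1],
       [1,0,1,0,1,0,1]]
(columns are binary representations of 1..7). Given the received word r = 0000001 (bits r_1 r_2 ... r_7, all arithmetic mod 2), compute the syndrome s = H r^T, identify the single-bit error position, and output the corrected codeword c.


s = (1, 1, 1)^T, error position = 7, corrected codeword c = 0000000

Compute s = H r^T mod 2 one row at a time:
  s_1 = 0 + 0 + 0 + 1 = 1 ≡ 1 (mod 2).
  s_2 = 0 + 0 + 0 + 1 = 1 ≡ 1 (mod 2).
  s_3 = 0 + 0 + 0 + 1 = 1 ≡ 1 (mod 2).
s = (1, 1, 1)^T — this equals column 7 of H (binary 111), so error is at position 7.
Correct: flip bit 7 of r = 0000001 to get c = 0000000.


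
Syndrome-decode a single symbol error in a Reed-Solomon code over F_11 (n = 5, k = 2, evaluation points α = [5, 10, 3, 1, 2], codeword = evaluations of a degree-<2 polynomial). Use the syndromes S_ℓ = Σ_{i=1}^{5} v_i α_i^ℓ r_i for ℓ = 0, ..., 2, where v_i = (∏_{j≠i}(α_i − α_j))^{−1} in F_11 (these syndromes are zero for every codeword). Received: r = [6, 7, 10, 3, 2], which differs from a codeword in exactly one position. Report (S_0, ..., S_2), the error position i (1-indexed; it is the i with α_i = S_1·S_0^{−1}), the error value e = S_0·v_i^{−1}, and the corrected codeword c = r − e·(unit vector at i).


S = (5, 10, 9), error at position 5, error magnitude e = 1, c = [6, 7, 10, 3, 1].

Step 1: column multipliers v_i = (∏_{j≠i}(α_i − α_j))^{−1} mod 11.
  i = 1 (α = 5): (5−10)(5−3)(5−1)(5−2) = (−5)·2·4·3 = −120 ≡ 1, so v_1 = 1^{−1} = 1 (mod 11).
  i = 2 (α = 10): (10−5)(10−3)(10−1)(10−2) = 5·7·9·8 = 2520 ≡ 1, so v_2 = 1^{−1} = 1 (mod 11).
  i = 3 (α = 3): (3−5)(3−10)(3−1)(3−2) = (−2)·(−7)·2·1 = 28 ≡ 6, so v_3 = 6^{−1} = 2 (mod 11).
  i = 4 (α = 1): (1−5)(1−10)(1−3)(1−2) = (−4)·(−9)·(−2)·(−1) = 72 ≡ 6, so v_4 = 6^{−1} = 2 (mod 11).
  i = 5 (α = 2): (2−5)(2−10)(2−3)(2−1) = (−3)·(−8)·(−1)·1 = −24 ≡ 9, so v_5 = 9^{−1} = 5 (mod 11).
  v = [1, 1, 2, 2, 5].
Step 2: syndromes of r = [6, 7, 10, 3, 2] (all sums mod 11).
  S_0 = Σ v_i r_i = 1·6 + 1·7 + 2·10 + 2·3 + 5·2 = 49 ≡ 5.
  S_1 = Σ v_i α_i r_i = 1·5·6 + 1·10·7 + 2·3·10 + 2·1·3 + 5·2·2 = 186 ≡ 10.
  α_i^2 mod 11 = [3, 1, 9, 1, 4].
  S_2 = Σ v_i α_i^2 r_i = 1·3·6 + 1·1·7 + 2·9·10 + 2·1·3 + 5·4·2 = 251 ≡ 9.
  S = (5, 10, 9) ≠ 0, so r is not a codeword (an error is present).
Step 3: locate the error. For a single error e at position i, S_ℓ = v_i·e·α_i^ℓ, so α_err = S_1/S_0.
  S_0^{−1} = 5^{−1} = 9 (mod 11), so α_err = 10·9 = 90 ≡ 2 = α_5. Error position i = 5.
  Consistency check: S_2/S_1 = 9·10 = 90 ≡ 2 = α_err ✓ (single-error assumption holds).
Step 4: error magnitude e = S_0/v_5 = S_0·∏_{j≠5}(α_5 − α_j) = 5·9 = 45 ≡ 1 (mod 11).
Step 5: correct position 5: c_5 = r_5 − e = 2 − 1 ≡ 1 (mod 11). Hence c = [6, 7, 10, 3, 1].
  Check: interpolating c through the α_i gives m(x) = 5 + 9·x (degree < 2) with m(α_i) = c_i for every i, so c is indeed a codeword.


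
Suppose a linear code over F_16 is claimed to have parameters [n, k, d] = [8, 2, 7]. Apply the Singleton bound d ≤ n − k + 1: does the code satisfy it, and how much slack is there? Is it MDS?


Singleton RHS = n − k + 1 = 7, slack = 0, bound satisfied, MDS.

Singleton bound: d ≤ n − k + 1.
Here n = 8, k = 2, so n − k + 1 = 7.
Given d = 7, check d ≤ 7: YES.
Slack = (n − k + 1) − d = 0.
The code is MDS (slack = 0).
Description: the claimed parameters are [8, 2, 7]_16; such a code would be MDS (meets Singleton bound).


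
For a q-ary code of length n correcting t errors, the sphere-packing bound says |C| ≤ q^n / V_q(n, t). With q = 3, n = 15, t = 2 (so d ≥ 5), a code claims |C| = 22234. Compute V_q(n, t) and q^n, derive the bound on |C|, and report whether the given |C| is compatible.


V_q(n, t) = 451, q^n = 14348907, Hamming bound = 31815, |C| = 22234 ≤ bound (satisfied).

Step 1: Compute V_q(n, t) = Σ_{j=0}^2 C(n, j) (q−1)^j.
  j = 0: C(15,0)·(2)^0 = 1·1 = 1.
  j = 1: C(15,1)·(2)^1 = 15·2 = 30.
  j = 2: C(15,2)·(2)^2 = 105·4 = 420.
  V_q(n, t) = 1 + 30 + 420 = 451.
Step 2: q^n = 3^15 = 14348907.
Step 3: Hamming bound ⌊q^n / V_q(n,t)⌋ = ⌊14348907/451⌋ = 31815.
Step 4: Compare |C| = 22234 to 31815: satisfied.
The claimed |C| lies below the Hamming bound.


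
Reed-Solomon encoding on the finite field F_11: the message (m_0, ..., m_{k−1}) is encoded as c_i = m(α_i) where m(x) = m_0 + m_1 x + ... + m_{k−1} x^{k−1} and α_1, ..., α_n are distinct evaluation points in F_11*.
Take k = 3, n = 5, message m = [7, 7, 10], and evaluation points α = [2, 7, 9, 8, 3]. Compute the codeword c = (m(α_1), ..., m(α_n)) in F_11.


c = [6, 7, 0, 10, 8]

Message polynomial: m(x) = 7 + 7·x + 10·x^2 (mod 11).
For each evaluation point α_i, compute m(α_i) mod 11:
  α_1 = 2: Horner steps 10 → 5 → 6, so m(2) = 6.
  α_2 = 7: Horner steps 10 → 0 → 7, so m(7) = 7.
  α_3 = 9: Horner steps 10 → 9 → 0, so m(9) = 0.
  α_4 = 8: Horner steps 10 → 10 → 10, so m(8) = 10.
  α_5 = 3: Horner steps 10 → 4 → 8, so m(3) = 8.
Codeword c = [6, 7, 0, 10, 8] ∈ F_11^5.


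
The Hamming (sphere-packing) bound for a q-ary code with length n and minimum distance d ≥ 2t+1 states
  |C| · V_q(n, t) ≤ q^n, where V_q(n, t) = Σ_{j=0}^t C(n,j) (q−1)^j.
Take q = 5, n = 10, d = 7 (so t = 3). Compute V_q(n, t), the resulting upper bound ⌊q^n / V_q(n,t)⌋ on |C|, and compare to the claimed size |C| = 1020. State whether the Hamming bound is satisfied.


V_q(n, t) = 8441, q^n = 9765625, Hamming bound = 1156, |C| = 1020 ≤ bound (satisfied).

Step 1: Compute V_q(n, t) = Σ_{j=0}^3 C(n, j) (q−1)^j.
  j = 0: C(10,0)·(4)^0 = 1·1 = 1.
  j = 1: C(10,1)·(4)^1 = 10·4 = 40.
  j = 2: C(10,2)·(4)^2 = 45·16 = 720.
  j = 3: C(10,3)·(4)^3 = 120·64 = 7680.
  V_q(n, t) = 1 + 40 + 720 + 7680 = 8441.
Step 2: q^n = 5^10 = 9765625.
Step 3: Hamming bound ⌊q^n / V_q(n,t)⌋ = ⌊9765625/8441⌋ = 1156.
Step 4: Compare |C| = 1020 to 1156: satisfied.
The claimed |C| lies below the Hamming bound.


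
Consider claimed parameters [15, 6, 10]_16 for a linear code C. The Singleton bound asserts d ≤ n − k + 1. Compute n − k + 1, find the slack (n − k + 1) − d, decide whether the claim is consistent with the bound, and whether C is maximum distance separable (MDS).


Singleton RHS = n − k + 1 = 10, slack = 0, bound satisfied, MDS.

Singleton bound: d ≤ n − k + 1.
Here n = 15, k = 6, so n − k + 1 = 10.
Given d = 10, check d ≤ 10: YES.
Slack = (n − k + 1) − d = 0.
The code is MDS (slack = 0).
Description: the claimed parameters are [15, 6, 10]_16; such a code would be MDS (meets Singleton bound).


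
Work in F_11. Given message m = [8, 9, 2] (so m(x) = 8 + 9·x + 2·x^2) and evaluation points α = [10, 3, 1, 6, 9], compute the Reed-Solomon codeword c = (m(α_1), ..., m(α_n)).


c = [1, 9, 8, 2, 9]

Message polynomial: m(x) = 8 + 9·x + 2·x^2 (mod 11).
For each evaluation point α_i, compute m(α_i) mod 11:
  α_1 = 10: Horner steps 2 → 7 → 1, so m(10) = 1.
  α_2 = 3: Horner steps 2 → 4 → 9, so m(3) = 9.
  α_3 = 1: Horner steps 2 → 0 → 8, so m(1) = 8.
  α_4 = 6: Horner steps 2 → 10 → 2, so m(6) = 2.
  α_5 = 9: Horner steps 2 → 5 → 9, so m(9) = 9.
Codeword c = [1, 9, 8, 2, 9] ∈ F_11^5.


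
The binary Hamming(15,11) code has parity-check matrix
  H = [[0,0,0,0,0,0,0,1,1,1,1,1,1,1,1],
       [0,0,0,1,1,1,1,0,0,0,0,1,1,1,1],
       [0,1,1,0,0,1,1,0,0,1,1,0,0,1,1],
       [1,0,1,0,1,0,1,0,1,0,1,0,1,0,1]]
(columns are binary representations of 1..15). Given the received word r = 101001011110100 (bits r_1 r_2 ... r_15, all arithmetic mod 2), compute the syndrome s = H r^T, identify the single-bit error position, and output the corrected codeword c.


s = (1, 0, 0, 1)^T, error position = 9, corrected codeword c = 101001010110100

Compute s = H r^T mod 2 one row at a time:
  s_1 = 1 + 1 + 1 + 1 + 0 + 1 + 0 + 0 = 5 ≡ 1 (mod 2).
  s_2 = 0 + 0 + 1 + 0 + 0 + 1 + 0 + 0 = 2 ≡ 0 (mod 2).
  s_3 = 0 + 1 + 1 + 0 + 1 + 1 + 0 + 0 = 4 ≡ 0 (mod 2).
  s_4 = 1 + 1 + 0 + 0 + 1 + 1 + 1 + 0 = 5 ≡ 1 (mod 2).
s = (1, 0, 0, 1)^T — this equals column 9 of H (binary 1001), so error is at position 9.
Correct: flip bit 9 of r = 101001011110100 to get c = 101001010110100.


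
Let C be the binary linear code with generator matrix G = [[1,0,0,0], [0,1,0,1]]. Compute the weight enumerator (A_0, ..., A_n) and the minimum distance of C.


Weight distribution: A_0 = 1, A_1 = 1, A_2 = 1, A_3 = 1. Minimum distance d = 1.

Enumerate all 2^2 = 4 messages m ∈ F_2^2.
For each, compute codeword c = mG in F_2^4, then tally its weight.
  m = 00 → c = 0000, weight = 0.
  m = 10 → c = 1000, weight = 1.
  m = 01 → c = 0101, weight = 2.
  m = 11 → c = 1101, weight = 3.
Tally weights:
  weight 0: 1 codewords.
  weight 1: 1 codewords.
  weight 2: 1 codewords.
  weight 3: 1 codewords.
Minimum distance d = smallest w > 0 with A_w > 0 = 1.
Sanity: Σ A_w = 4 = 2^2 = 4 ✓.


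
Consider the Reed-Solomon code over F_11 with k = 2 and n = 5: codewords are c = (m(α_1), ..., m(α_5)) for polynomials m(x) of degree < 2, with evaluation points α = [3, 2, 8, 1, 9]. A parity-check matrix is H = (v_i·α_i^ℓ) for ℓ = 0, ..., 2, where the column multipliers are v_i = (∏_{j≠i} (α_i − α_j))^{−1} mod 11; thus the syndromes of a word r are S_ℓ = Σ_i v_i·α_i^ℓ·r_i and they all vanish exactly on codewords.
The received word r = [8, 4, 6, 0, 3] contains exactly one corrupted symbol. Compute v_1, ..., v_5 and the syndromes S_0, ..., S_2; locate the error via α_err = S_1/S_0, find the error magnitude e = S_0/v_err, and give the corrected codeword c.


S = (8, 6, 10), error at position 5, error magnitude e = 4, c = [8, 4, 6, 0, 10].

Step 1: column multipliers v_i = (∏_{j≠i}(α_i − α_j))^{−1} mod 11.
  i = 1 (α = 3): (3−2)(3−8)(3−1)(3−9) = 1·(−5)·2·(−6) = 60 ≡ 5, so v_1 = 5^{−1} = 9 (mod 11).
  i = 2 (α = 2): (2−3)(2−8)(2−1)(2−9) = (−1)·(−6)·1·(−7) = −42 ≡ 2, so v_2 = 2^{−1} = 6 (mod 11).
  i = 3 (α = 8): (8−3)(8−2)(8−1)(8−9) = 5·6·7·(−1) = −210 ≡ 10, so v_3 = 10^{−1} = 10 (mod 11).
  i = 4 (α = 1): (1−3)(1−2)(1−8)(1−9) = (−2)·(−1)·(−7)·(−8) = 112 ≡ 2, so v_4 = 2^{−1} = 6 (mod 11).
  i = 5 (α = 9): (9−3)(9−2)(9−8)(9−1) = 6·7·1·8 = 336 ≡ 6, so v_5 = 6^{−1} = 2 (mod 11).
  v = [9, 6, 10, 6, 2].
Step 2: syndromes of r = [8, 4, 6, 0, 3] (all sums mod 11).
  S_0 = Σ v_i r_i = 9·8 + 6·4 + 10·6 + 6·0 + 2·3 = 162 ≡ 8.
  S_1 = Σ v_i α_i r_i = 9·3·8 + 6·2·4 + 10·8·6 + 6·1·0 + 2·9·3 = 798 ≡ 6.
  α_i^2 mod 11 = [9, 4, 9, 1, 4].
  S_2 = Σ v_i α_i^2 r_i = 9·9·8 + 6·4·4 + 10·9·6 + 6·1·0 + 2·4·3 = 1308 ≡ 10.
  S = (8, 6, 10) ≠ 0, so r is not a codeword (an error is present).
Step 3: locate the error. For a single error e at position i, S_ℓ = v_i·e·α_i^ℓ, so α_err = S_1/S_0.
  S_0^{−1} = 8^{−1} = 7 (mod 11), so α_err = 6·7 = 42 ≡ 9 = α_5. Error position i = 5.
  Consistency check: S_2/S_1 = 10·2 = 20 ≡ 9 = α_err ✓ (single-error assumption holds).
Step 4: error magnitude e = S_0/v_5 = S_0·∏_{j≠5}(α_5 − α_j) = 8·6 = 48 ≡ 4 (mod 11).
Step 5: correct position 5: c_5 = r_5 − e = 3 − 4 ≡ 10 (mod 11). Hence c = [8, 4, 6, 0, 10].
  Check: interpolating c through the α_i gives m(x) = 7 + 4·x (degree < 2) with m(α_i) = c_i for every i, so c is indeed a codeword.
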